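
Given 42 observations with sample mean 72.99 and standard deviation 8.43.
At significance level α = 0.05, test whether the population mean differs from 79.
One-sample t-test:
H₀: μ = 79
H₁: μ ≠ 79
df = n - 1 = 41
t = (x̄ - μ₀) / (s/√n) = (72.99 - 79) / (8.43/√42) = -4.620
p-value < 0.0001

Since p-value < α = 0.05, we reject H₀.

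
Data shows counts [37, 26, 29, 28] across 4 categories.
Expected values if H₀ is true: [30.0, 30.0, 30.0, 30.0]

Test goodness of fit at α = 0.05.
Chi-square goodness of fit test:
H₀: observed counts match expected distribution
H₁: observed counts differ from expected distribution
df = k - 1 = 3
χ² = Σ(O - E)²/E
   = (37 - 30.0)²/30.0 + (26 - 30.0)²/30.0 + (29 - 30.0)²/30.0 + (28 - 30.0)²/30.0
   = 1.633 + 0.533 + 0.033 + 0.133
   = 2.33
p-value = 0.5062

Since p-value > α = 0.05, we fail to reject H₀.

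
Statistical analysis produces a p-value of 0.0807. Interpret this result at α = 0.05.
Since p = 0.0807 > α = 0.05, fail to reject H₀.
There is insufficient evidence to reject the null hypothesis; the result is not statistically significant at the 0.05 level.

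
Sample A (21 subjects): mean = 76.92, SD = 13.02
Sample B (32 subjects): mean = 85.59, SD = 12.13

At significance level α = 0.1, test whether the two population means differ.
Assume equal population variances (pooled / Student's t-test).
Student's two-sample t-test (equal variances):
H₀: μ₁ = μ₂
H₁: μ₁ ≠ μ₂
df = n₁ + n₂ - 2 = 51
Pooled variance s_p² = [(n₁-1)s₁² + (n₂-1)s₂²] / (n₁ + n₂ - 2) = [(20)(13.02²) + (31)(12.13²)] / 51 = 155.9147
SE = √(s_p²(1/n₁ + 1/n₂)) = √(155.9147 × (1/21 + 1/32)) = 3.5067
t = (x̄₁ - x̄₂) / SE = (76.92 - 85.59) / 3.5067 = -8.67 / 3.5067 = -2.472
p-value = 0.0168

Since p-value < α = 0.1, we reject H₀.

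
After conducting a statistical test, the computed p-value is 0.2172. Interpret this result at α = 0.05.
Since p = 0.2172 > α = 0.05, fail to reject H₀.
There is insufficient evidence to reject the null hypothesis; the result is not statistically significant at the 0.05 level.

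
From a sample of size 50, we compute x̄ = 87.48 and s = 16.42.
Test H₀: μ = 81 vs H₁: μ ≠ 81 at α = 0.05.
One-sample t-test:
H₀: μ = 81
H₁: μ ≠ 81
df = n - 1 = 49
t = (x̄ - μ₀) / (s/√n) = (87.48 - 81) / (16.42/√50) = 2.791
p-value = 0.0075

Since p-value < α = 0.05, we reject H₀.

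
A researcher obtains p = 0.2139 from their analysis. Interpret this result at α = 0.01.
Since p = 0.2139 > α = 0.01, fail to reject H₀.
There is insufficient evidence to reject the null hypothesis; the result is not statistically significant at the 0.01 level.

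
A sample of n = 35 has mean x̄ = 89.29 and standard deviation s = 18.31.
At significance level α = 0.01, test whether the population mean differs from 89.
One-sample t-test:
H₀: μ = 89
H₁: μ ≠ 89
df = n - 1 = 34
t = (x̄ - μ₀) / (s/√n) = (89.29 - 89) / (18.31/√35) = 0.094
p-value = 0.9259

Since p-value > α = 0.01, we fail to reject H₀.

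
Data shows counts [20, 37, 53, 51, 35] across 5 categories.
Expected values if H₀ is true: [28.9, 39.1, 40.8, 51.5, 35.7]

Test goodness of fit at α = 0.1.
Chi-square goodness of fit test:
H₀: observed counts match expected distribution
H₁: observed counts differ from expected distribution
df = k - 1 = 4
χ² = Σ(O - E)²/E
   = (20 - 28.9)²/28.9 + (37 - 39.1)²/39.1 + (53 - 40.8)²/40.8 + (51 - 51.5)²/51.5 + (35 - 35.7)²/35.7
   = 2.741 + 0.113 + 3.648 + 0.005 + 0.014
   = 6.52
p-value = 0.1635

Since p-value > α = 0.1, we fail to reject H₀.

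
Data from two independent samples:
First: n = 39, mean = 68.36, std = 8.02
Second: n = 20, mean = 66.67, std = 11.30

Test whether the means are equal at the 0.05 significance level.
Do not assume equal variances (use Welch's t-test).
Welch's two-sample t-test:
H₀: μ₁ = μ₂
H₁: μ₁ ≠ μ₂
s₁²/n₁ = 8.02²/39 = 1.6492,  s₂²/n₂ = 11.30²/20 = 6.3845
SE = √(s₁²/n₁ + s₂²/n₂) = √(1.6492 + 6.3845) = 2.8344
df (Welch-Satterthwaite) = (s₁²/n₁ + s₂²/n₂)² / [(s₁²/n₁)²/(n₁-1) + (s₂²/n₂)²/(n₂-1)] ≈ 29.11
t = (x̄₁ - x̄₂) / SE = (68.36 - 66.67) / 2.8344 = 1.69 / 2.8344 = 0.596
p-value = 0.5556

Since p-value > α = 0.05, we fail to reject H₀.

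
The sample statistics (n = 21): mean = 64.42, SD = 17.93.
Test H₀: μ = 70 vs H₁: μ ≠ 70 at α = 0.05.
One-sample t-test:
H₀: μ = 70
H₁: μ ≠ 70
df = n - 1 = 20
t = (x̄ - μ₀) / (s/√n) = (64.42 - 70) / (17.93/√21) = -1.426
p-value = 0.1693

Since p-value > α = 0.05, we fail to reject H₀.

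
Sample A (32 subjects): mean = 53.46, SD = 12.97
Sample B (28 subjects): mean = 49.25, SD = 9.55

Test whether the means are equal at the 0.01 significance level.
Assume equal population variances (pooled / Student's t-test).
Student's two-sample t-test (equal variances):
H₀: μ₁ = μ₂
H₁: μ₁ ≠ μ₂
df = n₁ + n₂ - 2 = 58
Pooled variance s_p² = [(n₁-1)s₁² + (n₂-1)s₂²] / (n₁ + n₂ - 2) = [(31)(12.97²) + (27)(9.55²)] / 58 = 132.3675
SE = √(s_p²(1/n₁ + 1/n₂)) = √(132.3675 × (1/32 + 1/28)) = 2.9772
t = (x̄₁ - x̄₂) / SE = (53.46 - 49.25) / 2.9772 = 4.21 / 2.9772 = 1.414
p-value = 0.1627

Since p-value > α = 0.01, we fail to reject H₀.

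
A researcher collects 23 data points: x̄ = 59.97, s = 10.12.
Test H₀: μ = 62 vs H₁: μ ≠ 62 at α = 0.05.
One-sample t-test:
H₀: μ = 62
H₁: μ ≠ 62
df = n - 1 = 22
t = (x̄ - μ₀) / (s/√n) = (59.97 - 62) / (10.12/√23) = -0.962
p-value = 0.3465

Since p-value > α = 0.05, we fail to reject H₀.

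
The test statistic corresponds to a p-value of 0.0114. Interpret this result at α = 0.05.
Since p = 0.0114 < α = 0.05, reject H₀.
There is sufficient evidence to reject the null hypothesis; the result is statistically significant at the 0.05 level.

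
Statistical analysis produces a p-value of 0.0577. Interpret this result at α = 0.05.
Since p = 0.0577 > α = 0.05, fail to reject H₀.
There is insufficient evidence to reject the null hypothesis; the result is not statistically significant at the 0.05 level.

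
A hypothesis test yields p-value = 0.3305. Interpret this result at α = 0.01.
Since p = 0.3305 > α = 0.01, fail to reject H₀.
There is insufficient evidence to reject the null hypothesis; the result is not statistically significant at the 0.01 level.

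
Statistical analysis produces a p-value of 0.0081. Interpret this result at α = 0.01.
Since p = 0.0081 < α = 0.01, reject H₀.
There is sufficient evidence to reject the null hypothesis; the result is statistically significant at the 0.01 level.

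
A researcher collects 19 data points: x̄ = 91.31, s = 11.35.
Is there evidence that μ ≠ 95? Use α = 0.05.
One-sample t-test:
H₀: μ = 95
H₁: μ ≠ 95
df = n - 1 = 18
t = (x̄ - μ₀) / (s/√n) = (91.31 - 95) / (11.35/√19) = -1.417
p-value = 0.1735

Since p-value > α = 0.05, we fail to reject H₀.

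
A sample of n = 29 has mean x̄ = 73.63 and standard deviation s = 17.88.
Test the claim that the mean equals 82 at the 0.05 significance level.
One-sample t-test:
H₀: μ = 82
H₁: μ ≠ 82
df = n - 1 = 28
t = (x̄ - μ₀) / (s/√n) = (73.63 - 82) / (17.88/√29) = -2.521
p-value = 0.0177

Since p-value < α = 0.05, we reject H₀.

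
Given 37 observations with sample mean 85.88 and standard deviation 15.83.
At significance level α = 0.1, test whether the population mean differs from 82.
One-sample t-test:
H₀: μ = 82
H₁: μ ≠ 82
df = n - 1 = 36
t = (x̄ - μ₀) / (s/√n) = (85.88 - 82) / (15.83/√37) = 1.491
p-value = 0.1447

Since p-value > α = 0.1, we fail to reject H₀.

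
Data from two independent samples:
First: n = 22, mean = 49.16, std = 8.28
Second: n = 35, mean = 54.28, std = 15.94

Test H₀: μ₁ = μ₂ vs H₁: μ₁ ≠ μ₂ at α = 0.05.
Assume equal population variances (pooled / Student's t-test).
Student's two-sample t-test (equal variances):
H₀: μ₁ = μ₂
H₁: μ₁ ≠ μ₂
df = n₁ + n₂ - 2 = 55
Pooled variance s_p² = [(n₁-1)s₁² + (n₂-1)s₂²] / (n₁ + n₂ - 2) = [(21)(8.28²) + (34)(15.94²)] / 55 = 183.2467
SE = √(s_p²(1/n₁ + 1/n₂)) = √(183.2467 × (1/22 + 1/35)) = 3.6831
t = (x̄₁ - x̄₂) / SE = (49.16 - 54.28) / 3.6831 = -5.12 / 3.6831 = -1.390
p-value = 0.1701

Since p-value > α = 0.05, we fail to reject H₀.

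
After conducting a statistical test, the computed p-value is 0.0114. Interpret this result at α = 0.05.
Since p = 0.0114 < α = 0.05, reject H₀.
There is sufficient evidence to reject the null hypothesis; the result is statistically significant at the 0.05 level.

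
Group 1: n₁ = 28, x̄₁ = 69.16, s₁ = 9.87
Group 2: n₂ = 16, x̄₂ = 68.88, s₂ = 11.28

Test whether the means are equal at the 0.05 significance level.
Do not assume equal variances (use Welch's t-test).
Welch's two-sample t-test:
H₀: μ₁ = μ₂
H₁: μ₁ ≠ μ₂
s₁²/n₁ = 9.87²/28 = 3.4792,  s₂²/n₂ = 11.28²/16 = 7.9524
SE = √(s₁²/n₁ + s₂²/n₂) = √(3.4792 + 7.9524) = 3.3811
df (Welch-Satterthwaite) = (s₁²/n₁ + s₂²/n₂)² / [(s₁²/n₁)²/(n₁-1) + (s₂²/n₂)²/(n₂-1)] ≈ 28.02
t = (x̄₁ - x̄₂) / SE = (69.16 - 68.88) / 3.3811 = 0.28 / 3.3811 = 0.083
p-value = 0.9346

Since p-value > α = 0.05, we fail to reject H₀.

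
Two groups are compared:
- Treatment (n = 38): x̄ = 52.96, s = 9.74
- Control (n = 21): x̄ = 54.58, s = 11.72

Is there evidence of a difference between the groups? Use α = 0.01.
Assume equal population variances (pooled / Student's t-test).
Student's two-sample t-test (equal variances):
H₀: μ₁ = μ₂
H₁: μ₁ ≠ μ₂
df = n₁ + n₂ - 2 = 57
Pooled variance s_p² = [(n₁-1)s₁² + (n₂-1)s₂²] / (n₁ + n₂ - 2) = [(37)(9.74²) + (20)(11.72²)] / 57 = 109.7767
SE = √(s_p²(1/n₁ + 1/n₂)) = √(109.7767 × (1/38 + 1/21)) = 2.8489
t = (x̄₁ - x̄₂) / SE = (52.96 - 54.58) / 2.8489 = -1.62 / 2.8489 = -0.569
p-value = 0.5718

Since p-value > α = 0.01, we fail to reject H₀.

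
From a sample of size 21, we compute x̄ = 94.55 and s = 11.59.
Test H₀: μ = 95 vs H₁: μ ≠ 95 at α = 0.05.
One-sample t-test:
H₀: μ = 95
H₁: μ ≠ 95
df = n - 1 = 20
t = (x̄ - μ₀) / (s/√n) = (94.55 - 95) / (11.59/√21) = -0.178
p-value = 0.8606

Since p-value > α = 0.05, we fail to reject H₀.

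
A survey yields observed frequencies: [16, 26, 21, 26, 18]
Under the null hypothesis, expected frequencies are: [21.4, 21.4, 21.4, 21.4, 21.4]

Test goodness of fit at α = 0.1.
Chi-square goodness of fit test:
H₀: observed counts match expected distribution
H₁: observed counts differ from expected distribution
df = k - 1 = 4
χ² = Σ(O - E)²/E
   = (16 - 21.4)²/21.4 + (26 - 21.4)²/21.4 + (21 - 21.4)²/21.4 + (26 - 21.4)²/21.4 + (18 - 21.4)²/21.4
   = 1.363 + 0.989 + 0.007 + 0.989 + 0.540
   = 3.89
p-value = 0.4214

Since p-value > α = 0.1, we fail to reject H₀.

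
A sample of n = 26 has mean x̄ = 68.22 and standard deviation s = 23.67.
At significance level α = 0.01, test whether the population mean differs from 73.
One-sample t-test:
H₀: μ = 73
H₁: μ ≠ 73
df = n - 1 = 25
t = (x̄ - μ₀) / (s/√n) = (68.22 - 73) / (23.67/√26) = -1.030
p-value = 0.3130

Since p-value > α = 0.01, we fail to reject H₀.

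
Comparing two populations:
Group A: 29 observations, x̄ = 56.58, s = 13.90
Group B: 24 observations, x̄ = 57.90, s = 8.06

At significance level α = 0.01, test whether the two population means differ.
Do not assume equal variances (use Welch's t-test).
Welch's two-sample t-test:
H₀: μ₁ = μ₂
H₁: μ₁ ≠ μ₂
s₁²/n₁ = 13.90²/29 = 6.6624,  s₂²/n₂ = 8.06²/24 = 2.7068
SE = √(s₁²/n₁ + s₂²/n₂) = √(6.6624 + 2.7068) = 3.0609
df (Welch-Satterthwaite) = (s₁²/n₁ + s₂²/n₂)² / [(s₁²/n₁)²/(n₁-1) + (s₂²/n₂)²/(n₂-1)] ≈ 46.11
t = (x̄₁ - x̄₂) / SE = (56.58 - 57.90) / 3.0609 = -1.32 / 3.0609 = -0.431
p-value = 0.6683

Since p-value > α = 0.01, we fail to reject H₀.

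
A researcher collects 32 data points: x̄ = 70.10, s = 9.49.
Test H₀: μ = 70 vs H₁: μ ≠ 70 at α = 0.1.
One-sample t-test:
H₀: μ = 70
H₁: μ ≠ 70
df = n - 1 = 31
t = (x̄ - μ₀) / (s/√n) = (70.10 - 70) / (9.49/√32) = 0.060
p-value = 0.9529

Since p-value > α = 0.1, we fail to reject H₀.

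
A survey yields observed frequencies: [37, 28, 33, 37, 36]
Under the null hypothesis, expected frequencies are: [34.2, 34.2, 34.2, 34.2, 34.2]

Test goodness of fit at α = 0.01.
Chi-square goodness of fit test:
H₀: observed counts match expected distribution
H₁: observed counts differ from expected distribution
df = k - 1 = 4
χ² = Σ(O - E)²/E
   = (37 - 34.2)²/34.2 + (28 - 34.2)²/34.2 + (33 - 34.2)²/34.2 + (37 - 34.2)²/34.2 + (36 - 34.2)²/34.2
   = 0.229 + 1.124 + 0.042 + 0.229 + 0.095
   = 1.72
p-value = 0.7872

Since p-value > α = 0.01, we fail to reject H₀.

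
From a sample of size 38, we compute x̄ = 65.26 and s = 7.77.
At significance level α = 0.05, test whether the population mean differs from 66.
One-sample t-test:
H₀: μ = 66
H₁: μ ≠ 66
df = n - 1 = 37
t = (x̄ - μ₀) / (s/√n) = (65.26 - 66) / (7.77/√38) = -0.587
p-value = 0.5607

Since p-value > α = 0.05, we fail to reject H₀.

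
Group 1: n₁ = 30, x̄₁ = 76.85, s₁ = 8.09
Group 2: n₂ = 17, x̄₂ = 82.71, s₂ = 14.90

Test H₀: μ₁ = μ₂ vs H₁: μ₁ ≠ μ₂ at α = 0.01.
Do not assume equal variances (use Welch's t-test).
Welch's two-sample t-test:
H₀: μ₁ = μ₂
H₁: μ₁ ≠ μ₂
s₁²/n₁ = 8.09²/30 = 2.1816,  s₂²/n₂ = 14.90²/17 = 13.0594
SE = √(s₁²/n₁ + s₂²/n₂) = √(2.1816 + 13.0594) = 3.9040
df (Welch-Satterthwaite) = (s₁²/n₁ + s₂²/n₂)² / [(s₁²/n₁)²/(n₁-1) + (s₂²/n₂)²/(n₂-1)] ≈ 21.46
t = (x̄₁ - x̄₂) / SE = (76.85 - 82.71) / 3.9040 = -5.86 / 3.9040 = -1.501
p-value = 0.1479

Since p-value > α = 0.01, we fail to reject H₀.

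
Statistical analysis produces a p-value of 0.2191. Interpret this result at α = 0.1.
Since p = 0.2191 > α = 0.1, fail to reject H₀.
There is insufficient evidence to reject the null hypothesis; the result is not statistically significant at the 0.1 level.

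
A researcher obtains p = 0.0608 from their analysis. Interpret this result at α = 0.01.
Since p = 0.0608 > α = 0.01, fail to reject H₀.
There is insufficient evidence to reject the null hypothesis; the result is not statistically significant at the 0.01 level.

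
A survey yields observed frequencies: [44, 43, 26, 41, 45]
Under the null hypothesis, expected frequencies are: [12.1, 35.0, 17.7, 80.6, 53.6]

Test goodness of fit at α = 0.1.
Chi-square goodness of fit test:
H₀: observed counts match expected distribution
H₁: observed counts differ from expected distribution
df = k - 1 = 4
χ² = Σ(O - E)²/E
   = (44 - 12.1)²/12.1 + (43 - 35.0)²/35.0 + (26 - 17.7)²/17.7 + (41 - 80.6)²/80.6 + (45 - 53.6)²/53.6
   = 84.100 + 1.829 + 3.892 + 19.456 + 1.380
   = 110.66
p-value < 0.0001

Since p-value < α = 0.1, we reject H₀.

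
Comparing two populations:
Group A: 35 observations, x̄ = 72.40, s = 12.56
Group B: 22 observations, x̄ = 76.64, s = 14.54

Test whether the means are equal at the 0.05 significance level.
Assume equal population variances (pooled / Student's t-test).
Student's two-sample t-test (equal variances):
H₀: μ₁ = μ₂
H₁: μ₁ ≠ μ₂
df = n₁ + n₂ - 2 = 55
Pooled variance s_p² = [(n₁-1)s₁² + (n₂-1)s₂²] / (n₁ + n₂ - 2) = [(34)(12.56²) + (21)(14.54²)] / 55 = 178.2412
SE = √(s_p²(1/n₁ + 1/n₂)) = √(178.2412 × (1/35 + 1/22)) = 3.6324
t = (x̄₁ - x̄₂) / SE = (72.40 - 76.64) / 3.6324 = -4.24 / 3.6324 = -1.167
p-value = 0.2481

Since p-value > α = 0.05, we fail to reject H₀.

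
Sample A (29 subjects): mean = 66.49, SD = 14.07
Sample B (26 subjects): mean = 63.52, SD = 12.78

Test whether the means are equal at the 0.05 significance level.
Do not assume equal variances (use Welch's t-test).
Welch's two-sample t-test:
H₀: μ₁ = μ₂
H₁: μ₁ ≠ μ₂
s₁²/n₁ = 14.07²/29 = 6.8264,  s₂²/n₂ = 12.78²/26 = 6.2819
SE = √(s₁²/n₁ + s₂²/n₂) = √(6.8264 + 6.2819) = 3.6205
df (Welch-Satterthwaite) = (s₁²/n₁ + s₂²/n₂)² / [(s₁²/n₁)²/(n₁-1) + (s₂²/n₂)²/(n₂-1)] ≈ 52.99
t = (x̄₁ - x̄₂) / SE = (66.49 - 63.52) / 3.6205 = 2.97 / 3.6205 = 0.820
p-value = 0.4157

Since p-value > α = 0.05, we fail to reject H₀.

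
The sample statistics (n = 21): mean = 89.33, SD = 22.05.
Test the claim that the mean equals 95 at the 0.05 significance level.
One-sample t-test:
H₀: μ = 95
H₁: μ ≠ 95
df = n - 1 = 20
t = (x̄ - μ₀) / (s/√n) = (89.33 - 95) / (22.05/√21) = -1.178
p-value = 0.2525

Since p-value > α = 0.05, we fail to reject H₀.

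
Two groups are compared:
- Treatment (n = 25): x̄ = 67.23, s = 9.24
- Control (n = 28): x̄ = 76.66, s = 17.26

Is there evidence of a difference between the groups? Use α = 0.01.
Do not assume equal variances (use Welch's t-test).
Welch's two-sample t-test:
H₀: μ₁ = μ₂
H₁: μ₁ ≠ μ₂
s₁²/n₁ = 9.24²/25 = 3.4151,  s₂²/n₂ = 17.26²/28 = 10.6396
SE = √(s₁²/n₁ + s₂²/n₂) = √(3.4151 + 10.6396) = 3.7490
df (Welch-Satterthwaite) = (s₁²/n₁ + s₂²/n₂)² / [(s₁²/n₁)²/(n₁-1) + (s₂²/n₂)²/(n₂-1)] ≈ 42.22
t = (x̄₁ - x̄₂) / SE = (67.23 - 76.66) / 3.7490 = -9.43 / 3.7490 = -2.515
p-value = 0.0158

Since p-value > α = 0.01, we fail to reject H₀.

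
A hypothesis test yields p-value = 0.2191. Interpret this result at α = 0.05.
Since p = 0.2191 > α = 0.05, fail to reject H₀.
There is insufficient evidence to reject the null hypothesis; the result is not statistically significant at the 0.05 level.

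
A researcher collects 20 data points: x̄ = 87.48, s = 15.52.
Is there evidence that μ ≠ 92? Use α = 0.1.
One-sample t-test:
H₀: μ = 92
H₁: μ ≠ 92
df = n - 1 = 19
t = (x̄ - μ₀) / (s/√n) = (87.48 - 92) / (15.52/√20) = -1.302
p-value = 0.2083

Since p-value > α = 0.1, we fail to reject H₀.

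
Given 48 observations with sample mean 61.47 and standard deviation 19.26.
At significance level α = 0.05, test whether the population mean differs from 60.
One-sample t-test:
H₀: μ = 60
H₁: μ ≠ 60
df = n - 1 = 47
t = (x̄ - μ₀) / (s/√n) = (61.47 - 60) / (19.26/√48) = 0.529
p-value = 0.5994

Since p-value > α = 0.05, we fail to reject H₀.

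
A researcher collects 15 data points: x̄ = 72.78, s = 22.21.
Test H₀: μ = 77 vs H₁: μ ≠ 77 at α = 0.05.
One-sample t-test:
H₀: μ = 77
H₁: μ ≠ 77
df = n - 1 = 14
t = (x̄ - μ₀) / (s/√n) = (72.78 - 77) / (22.21/√15) = -0.736
p-value = 0.4740

Since p-value > α = 0.05, we fail to reject H₀.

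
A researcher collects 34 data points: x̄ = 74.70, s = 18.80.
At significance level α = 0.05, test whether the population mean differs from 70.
One-sample t-test:
H₀: μ = 70
H₁: μ ≠ 70
df = n - 1 = 33
t = (x̄ - μ₀) / (s/√n) = (74.70 - 70) / (18.80/√34) = 1.458
p-value = 0.1544

Since p-value > α = 0.05, we fail to reject H₀.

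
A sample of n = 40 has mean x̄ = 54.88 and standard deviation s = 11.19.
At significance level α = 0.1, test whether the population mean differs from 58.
One-sample t-test:
H₀: μ = 58
H₁: μ ≠ 58
df = n - 1 = 39
t = (x̄ - μ₀) / (s/√n) = (54.88 - 58) / (11.19/√40) = -1.763
p-value = 0.0857

Since p-value < α = 0.1, we reject H₀.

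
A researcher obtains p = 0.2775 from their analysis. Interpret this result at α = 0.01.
Since p = 0.2775 > α = 0.01, fail to reject H₀.
There is insufficient evidence to reject the null hypothesis; the result is not statistically significant at the 0.01 level.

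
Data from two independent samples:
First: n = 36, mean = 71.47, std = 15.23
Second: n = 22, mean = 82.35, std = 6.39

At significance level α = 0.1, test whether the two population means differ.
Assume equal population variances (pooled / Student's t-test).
Student's two-sample t-test (equal variances):
H₀: μ₁ = μ₂
H₁: μ₁ ≠ μ₂
df = n₁ + n₂ - 2 = 56
Pooled variance s_p² = [(n₁-1)s₁² + (n₂-1)s₂²] / (n₁ + n₂ - 2) = [(35)(15.23²) + (21)(6.39²)] / 56 = 160.2826
SE = √(s_p²(1/n₁ + 1/n₂)) = √(160.2826 × (1/36 + 1/22)) = 3.4261
t = (x̄₁ - x̄₂) / SE = (71.47 - 82.35) / 3.4261 = -10.88 / 3.4261 = -3.176
p-value = 0.0024

Since p-value < α = 0.1, we reject H₀.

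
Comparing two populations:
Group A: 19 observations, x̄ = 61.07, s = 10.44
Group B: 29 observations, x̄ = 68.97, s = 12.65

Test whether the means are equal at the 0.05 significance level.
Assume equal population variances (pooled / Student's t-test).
Student's two-sample t-test (equal variances):
H₀: μ₁ = μ₂
H₁: μ₁ ≠ μ₂
df = n₁ + n₂ - 2 = 46
Pooled variance s_p² = [(n₁-1)s₁² + (n₂-1)s₂²] / (n₁ + n₂ - 2) = [(18)(10.44²) + (28)(12.65²)] / 46 = 140.0547
SE = √(s_p²(1/n₁ + 1/n₂)) = √(140.0547 × (1/19 + 1/29)) = 3.4930
t = (x̄₁ - x̄₂) / SE = (61.07 - 68.97) / 3.4930 = -7.90 / 3.4930 = -2.262
p-value = 0.0285

Since p-value < α = 0.05, we reject H₀.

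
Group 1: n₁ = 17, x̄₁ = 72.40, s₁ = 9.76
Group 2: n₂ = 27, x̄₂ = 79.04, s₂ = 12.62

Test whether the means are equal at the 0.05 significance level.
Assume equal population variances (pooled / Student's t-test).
Student's two-sample t-test (equal variances):
H₀: μ₁ = μ₂
H₁: μ₁ ≠ μ₂
df = n₁ + n₂ - 2 = 42
Pooled variance s_p² = [(n₁-1)s₁² + (n₂-1)s₂²] / (n₁ + n₂ - 2) = [(16)(9.76²) + (26)(12.62²)] / 42 = 134.8809
SE = √(s_p²(1/n₁ + 1/n₂)) = √(134.8809 × (1/17 + 1/27)) = 3.5958
t = (x̄₁ - x̄₂) / SE = (72.40 - 79.04) / 3.5958 = -6.64 / 3.5958 = -1.847
p-value = 0.0719

Since p-value > α = 0.05, we fail to reject H₀.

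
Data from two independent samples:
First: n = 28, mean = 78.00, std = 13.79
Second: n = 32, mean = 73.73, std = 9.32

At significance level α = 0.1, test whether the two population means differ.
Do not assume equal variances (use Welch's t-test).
Welch's two-sample t-test:
H₀: μ₁ = μ₂
H₁: μ₁ ≠ μ₂
s₁²/n₁ = 13.79²/28 = 6.7916,  s₂²/n₂ = 9.32²/32 = 2.7145
SE = √(s₁²/n₁ + s₂²/n₂) = √(6.7916 + 2.7145) = 3.0832
df (Welch-Satterthwaite) = (s₁²/n₁ + s₂²/n₂)² / [(s₁²/n₁)²/(n₁-1) + (s₂²/n₂)²/(n₂-1)] ≈ 46.44
t = (x̄₁ - x̄₂) / SE = (78.00 - 73.73) / 3.0832 = 4.27 / 3.0832 = 1.385
p-value = 0.1727

Since p-value > α = 0.1, we fail to reject H₀.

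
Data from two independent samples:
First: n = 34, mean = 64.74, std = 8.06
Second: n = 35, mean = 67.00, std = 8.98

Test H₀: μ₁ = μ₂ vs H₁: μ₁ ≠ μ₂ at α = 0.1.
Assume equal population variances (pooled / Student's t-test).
Student's two-sample t-test (equal variances):
H₀: μ₁ = μ₂
H₁: μ₁ ≠ μ₂
df = n₁ + n₂ - 2 = 67
Pooled variance s_p² = [(n₁-1)s₁² + (n₂-1)s₂²] / (n₁ + n₂ - 2) = [(33)(8.06²) + (34)(8.98²)] / 67 = 72.9190
SE = √(s_p²(1/n₁ + 1/n₂)) = √(72.9190 × (1/34 + 1/35)) = 2.0562
t = (x̄₁ - x̄₂) / SE = (64.74 - 67.00) / 2.0562 = -2.26 / 2.0562 = -1.099
p-value = 0.2757

Since p-value > α = 0.1, we fail to reject H₀.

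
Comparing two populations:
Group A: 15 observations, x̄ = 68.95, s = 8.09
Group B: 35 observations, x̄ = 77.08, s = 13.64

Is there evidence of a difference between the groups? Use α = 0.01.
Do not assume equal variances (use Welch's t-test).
Welch's two-sample t-test:
H₀: μ₁ = μ₂
H₁: μ₁ ≠ μ₂
s₁²/n₁ = 8.09²/15 = 4.3632,  s₂²/n₂ = 13.64²/35 = 5.3157
SE = √(s₁²/n₁ + s₂²/n₂) = √(4.3632 + 5.3157) = 3.1111
df (Welch-Satterthwaite) = (s₁²/n₁ + s₂²/n₂)² / [(s₁²/n₁)²/(n₁-1) + (s₂²/n₂)²/(n₂-1)] ≈ 42.76
t = (x̄₁ - x̄₂) / SE = (68.95 - 77.08) / 3.1111 = -8.13 / 3.1111 = -2.613
p-value = 0.0123

Since p-value > α = 0.01, we fail to reject H₀.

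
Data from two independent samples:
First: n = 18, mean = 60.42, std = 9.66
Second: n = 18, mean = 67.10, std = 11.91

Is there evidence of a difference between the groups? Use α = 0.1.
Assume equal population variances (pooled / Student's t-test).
Student's two-sample t-test (equal variances):
H₀: μ₁ = μ₂
H₁: μ₁ ≠ μ₂
df = n₁ + n₂ - 2 = 34
Pooled variance s_p² = [(n₁-1)s₁² + (n₂-1)s₂²] / (n₁ + n₂ - 2) = [(17)(9.66²) + (17)(11.91²)] / 34 = 117.5819
SE = √(s_p²(1/n₁ + 1/n₂)) = √(117.5819 × (1/18 + 1/18)) = 3.6145
t = (x̄₁ - x̄₂) / SE = (60.42 - 67.10) / 3.6145 = -6.68 / 3.6145 = -1.848
p-value = 0.0733

Since p-value < α = 0.1, we reject H₀.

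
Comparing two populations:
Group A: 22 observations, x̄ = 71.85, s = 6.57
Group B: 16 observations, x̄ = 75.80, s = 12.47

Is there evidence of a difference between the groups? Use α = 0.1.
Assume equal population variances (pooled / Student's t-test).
Student's two-sample t-test (equal variances):
H₀: μ₁ = μ₂
H₁: μ₁ ≠ μ₂
df = n₁ + n₂ - 2 = 36
Pooled variance s_p² = [(n₁-1)s₁² + (n₂-1)s₂²] / (n₁ + n₂ - 2) = [(21)(6.57²) + (15)(12.47²)] / 36 = 89.9716
SE = √(s_p²(1/n₁ + 1/n₂)) = √(89.9716 × (1/22 + 1/16)) = 3.1165
t = (x̄₁ - x̄₂) / SE = (71.85 - 75.80) / 3.1165 = -3.95 / 3.1165 = -1.267
p-value = 0.2131

Since p-value > α = 0.1, we fail to reject H₀.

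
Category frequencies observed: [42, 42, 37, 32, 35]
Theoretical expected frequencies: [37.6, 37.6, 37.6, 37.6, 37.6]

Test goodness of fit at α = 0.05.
Chi-square goodness of fit test:
H₀: observed counts match expected distribution
H₁: observed counts differ from expected distribution
df = k - 1 = 4
χ² = Σ(O - E)²/E
   = (42 - 37.6)²/37.6 + (42 - 37.6)²/37.6 + (37 - 37.6)²/37.6 + (32 - 37.6)²/37.6 + (35 - 37.6)²/37.6
   = 0.515 + 0.515 + 0.010 + 0.834 + 0.180
   = 2.05
p-value = 0.7260

Since p-value > α = 0.05, we fail to reject H₀.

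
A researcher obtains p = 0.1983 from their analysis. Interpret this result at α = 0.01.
Since p = 0.1983 > α = 0.01, fail to reject H₀.
There is insufficient evidence to reject the null hypothesis; the result is not statistically significant at the 0.01 level.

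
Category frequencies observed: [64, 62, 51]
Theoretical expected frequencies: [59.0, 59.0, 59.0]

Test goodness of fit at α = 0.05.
Chi-square goodness of fit test:
H₀: observed counts match expected distribution
H₁: observed counts differ from expected distribution
df = k - 1 = 2
χ² = Σ(O - E)²/E
   = (64 - 59.0)²/59.0 + (62 - 59.0)²/59.0 + (51 - 59.0)²/59.0
   = 0.424 + 0.153 + 1.085
   = 1.66
p-value = 0.4358

Since p-value > α = 0.05, we fail to reject H₀.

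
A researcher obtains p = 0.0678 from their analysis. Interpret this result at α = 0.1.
Since p = 0.0678 < α = 0.1, reject H₀.
There is sufficient evidence to reject the null hypothesis; the result is statistically significant at the 0.1 level.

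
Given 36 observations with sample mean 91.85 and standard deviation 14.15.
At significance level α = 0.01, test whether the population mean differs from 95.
One-sample t-test:
H₀: μ = 95
H₁: μ ≠ 95
df = n - 1 = 35
t = (x̄ - μ₀) / (s/√n) = (91.85 - 95) / (14.15/√36) = -1.336
p-value = 0.1903

Since p-value > α = 0.01, we fail to reject H₀.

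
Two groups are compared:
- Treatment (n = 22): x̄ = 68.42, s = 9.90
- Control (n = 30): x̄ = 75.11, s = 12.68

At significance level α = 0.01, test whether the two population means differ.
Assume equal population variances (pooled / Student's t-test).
Student's two-sample t-test (equal variances):
H₀: μ₁ = μ₂
H₁: μ₁ ≠ μ₂
df = n₁ + n₂ - 2 = 50
Pooled variance s_p² = [(n₁-1)s₁² + (n₂-1)s₂²] / (n₁ + n₂ - 2) = [(21)(9.90²) + (29)(12.68²)] / 50 = 134.4180
SE = √(s_p²(1/n₁ + 1/n₂)) = √(134.4180 × (1/22 + 1/30)) = 3.2543
t = (x̄₁ - x̄₂) / SE = (68.42 - 75.11) / 3.2543 = -6.69 / 3.2543 = -2.056
p-value = 0.0450

Since p-value > α = 0.01, we fail to reject H₀.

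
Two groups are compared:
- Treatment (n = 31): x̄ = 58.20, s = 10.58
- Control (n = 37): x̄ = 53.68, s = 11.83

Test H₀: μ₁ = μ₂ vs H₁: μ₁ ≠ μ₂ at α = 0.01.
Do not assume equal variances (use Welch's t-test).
Welch's two-sample t-test:
H₀: μ₁ = μ₂
H₁: μ₁ ≠ μ₂
s₁²/n₁ = 10.58²/31 = 3.6109,  s₂²/n₂ = 11.83²/37 = 3.7824
SE = √(s₁²/n₁ + s₂²/n₂) = √(3.6109 + 3.7824) = 2.7191
df (Welch-Satterthwaite) = (s₁²/n₁ + s₂²/n₂)² / [(s₁²/n₁)²/(n₁-1) + (s₂²/n₂)²/(n₂-1)] ≈ 65.70
t = (x̄₁ - x̄₂) / SE = (58.20 - 53.68) / 2.7191 = 4.52 / 2.7191 = 1.662
p-value = 0.1012

Since p-value > α = 0.01, we fail to reject H₀.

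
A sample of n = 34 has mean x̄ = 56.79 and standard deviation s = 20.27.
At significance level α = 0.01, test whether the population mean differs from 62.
One-sample t-test:
H₀: μ = 62
H₁: μ ≠ 62
df = n - 1 = 33
t = (x̄ - μ₀) / (s/√n) = (56.79 - 62) / (20.27/√34) = -1.499
p-value = 0.1434

Since p-value > α = 0.01, we fail to reject H₀.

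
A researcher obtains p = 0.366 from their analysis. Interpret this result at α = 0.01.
Since p = 0.366 > α = 0.01, fail to reject H₀.
There is insufficient evidence to reject the null hypothesis; the result is not statistically significant at the 0.01 level.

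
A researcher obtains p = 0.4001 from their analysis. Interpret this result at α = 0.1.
Since p = 0.4001 > α = 0.1, fail to reject H₀.
There is insufficient evidence to reject the null hypothesis; the result is not statistically significant at the 0.1 level.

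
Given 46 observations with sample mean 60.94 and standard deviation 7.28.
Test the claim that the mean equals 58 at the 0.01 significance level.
One-sample t-test:
H₀: μ = 58
H₁: μ ≠ 58
df = n - 1 = 45
t = (x̄ - μ₀) / (s/√n) = (60.94 - 58) / (7.28/√46) = 2.739
p-value = 0.0088

Since p-value < α = 0.01, we reject H₀.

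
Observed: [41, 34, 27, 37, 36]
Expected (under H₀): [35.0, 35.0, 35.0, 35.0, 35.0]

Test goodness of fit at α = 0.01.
Chi-square goodness of fit test:
H₀: observed counts match expected distribution
H₁: observed counts differ from expected distribution
df = k - 1 = 4
χ² = Σ(O - E)²/E
   = (41 - 35.0)²/35.0 + (34 - 35.0)²/35.0 + (27 - 35.0)²/35.0 + (37 - 35.0)²/35.0 + (36 - 35.0)²/35.0
   = 1.029 + 0.029 + 1.829 + 0.114 + 0.029
   = 3.03
p-value = 0.5531

Since p-value > α = 0.01, we fail to reject H₀.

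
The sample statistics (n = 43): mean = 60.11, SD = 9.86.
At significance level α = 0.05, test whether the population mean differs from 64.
One-sample t-test:
H₀: μ = 64
H₁: μ ≠ 64
df = n - 1 = 42
t = (x̄ - μ₀) / (s/√n) = (60.11 - 64) / (9.86/√43) = -2.587
p-value = 0.0132

Since p-value < α = 0.05, we reject H₀.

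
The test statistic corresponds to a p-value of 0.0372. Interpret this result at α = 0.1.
Since p = 0.0372 < α = 0.1, reject H₀.
There is sufficient evidence to reject the null hypothesis; the result is statistically significant at the 0.1 level.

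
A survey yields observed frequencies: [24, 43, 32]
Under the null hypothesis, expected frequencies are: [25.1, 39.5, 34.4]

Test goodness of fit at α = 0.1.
Chi-square goodness of fit test:
H₀: observed counts match expected distribution
H₁: observed counts differ from expected distribution
df = k - 1 = 2
χ² = Σ(O - E)²/E
   = (24 - 25.1)²/25.1 + (43 - 39.5)²/39.5 + (32 - 34.4)²/34.4
   = 0.048 + 0.310 + 0.167
   = 0.53
p-value = 0.7688

Since p-value > α = 0.1, we fail to reject H₀.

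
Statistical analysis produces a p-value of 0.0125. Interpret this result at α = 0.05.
Since p = 0.0125 < α = 0.05, reject H₀.
There is sufficient evidence to reject the null hypothesis; the result is statistically significant at the 0.05 level.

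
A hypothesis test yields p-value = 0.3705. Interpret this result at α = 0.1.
Since p = 0.3705 > α = 0.1, fail to reject H₀.
There is insufficient evidence to reject the null hypothesis; the result is not statistically significant at the 0.1 level.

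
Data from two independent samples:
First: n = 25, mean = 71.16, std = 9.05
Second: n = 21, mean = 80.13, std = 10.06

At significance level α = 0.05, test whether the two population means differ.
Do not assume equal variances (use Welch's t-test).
Welch's two-sample t-test:
H₀: μ₁ = μ₂
H₁: μ₁ ≠ μ₂
s₁²/n₁ = 9.05²/25 = 3.2761,  s₂²/n₂ = 10.06²/21 = 4.8192
SE = √(s₁²/n₁ + s₂²/n₂) = √(3.2761 + 4.8192) = 2.8452
df (Welch-Satterthwaite) = (s₁²/n₁ + s₂²/n₂)² / [(s₁²/n₁)²/(n₁-1) + (s₂²/n₂)²/(n₂-1)] ≈ 40.74
t = (x̄₁ - x̄₂) / SE = (71.16 - 80.13) / 2.8452 = -8.97 / 2.8452 = -3.153
p-value = 0.0030

Since p-value < α = 0.05, we reject H₀.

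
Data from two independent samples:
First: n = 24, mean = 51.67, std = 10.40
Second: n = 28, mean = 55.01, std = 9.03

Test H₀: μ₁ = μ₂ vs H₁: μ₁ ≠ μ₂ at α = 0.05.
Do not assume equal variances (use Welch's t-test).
Welch's two-sample t-test:
H₀: μ₁ = μ₂
H₁: μ₁ ≠ μ₂
s₁²/n₁ = 10.40²/24 = 4.5067,  s₂²/n₂ = 9.03²/28 = 2.9122
SE = √(s₁²/n₁ + s₂²/n₂) = √(4.5067 + 2.9122) = 2.7238
df (Welch-Satterthwaite) = (s₁²/n₁ + s₂²/n₂)² / [(s₁²/n₁)²/(n₁-1) + (s₂²/n₂)²/(n₂-1)] ≈ 45.98
t = (x̄₁ - x̄₂) / SE = (51.67 - 55.01) / 2.7238 = -3.34 / 2.7238 = -1.226
p-value = 0.2263

Since p-value > α = 0.05, we fail to reject H₀.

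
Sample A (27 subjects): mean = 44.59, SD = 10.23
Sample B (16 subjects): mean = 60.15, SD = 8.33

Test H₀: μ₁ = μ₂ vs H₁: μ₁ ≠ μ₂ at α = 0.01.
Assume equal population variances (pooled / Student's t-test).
Student's two-sample t-test (equal variances):
H₀: μ₁ = μ₂
H₁: μ₁ ≠ μ₂
df = n₁ + n₂ - 2 = 41
Pooled variance s_p² = [(n₁-1)s₁² + (n₂-1)s₂²] / (n₁ + n₂ - 2) = [(26)(10.23²) + (15)(8.33²)] / 41 = 91.7514
SE = √(s_p²(1/n₁ + 1/n₂)) = √(91.7514 × (1/27 + 1/16)) = 3.0220
t = (x̄₁ - x̄₂) / SE = (44.59 - 60.15) / 3.0220 = -15.56 / 3.0220 = -5.149
p-value < 0.0001

Since p-value < α = 0.01, we reject H₀.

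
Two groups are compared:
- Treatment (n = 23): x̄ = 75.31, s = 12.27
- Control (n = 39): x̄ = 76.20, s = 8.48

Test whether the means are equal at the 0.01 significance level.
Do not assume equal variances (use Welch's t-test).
Welch's two-sample t-test:
H₀: μ₁ = μ₂
H₁: μ₁ ≠ μ₂
s₁²/n₁ = 12.27²/23 = 6.5458,  s₂²/n₂ = 8.48²/39 = 1.8439
SE = √(s₁²/n₁ + s₂²/n₂) = √(6.5458 + 1.8439) = 2.8965
df (Welch-Satterthwaite) = (s₁²/n₁ + s₂²/n₂)² / [(s₁²/n₁)²/(n₁-1) + (s₂²/n₂)²/(n₂-1)] ≈ 34.55
t = (x̄₁ - x̄₂) / SE = (75.31 - 76.20) / 2.8965 = -0.89 / 2.8965 = -0.307
p-value = 0.7605

Since p-value > α = 0.01, we fail to reject H₀.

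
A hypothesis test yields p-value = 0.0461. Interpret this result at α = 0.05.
Since p = 0.0461 < α = 0.05, reject H₀.
There is sufficient evidence to reject the null hypothesis; the result is statistically significant at the 0.05 level.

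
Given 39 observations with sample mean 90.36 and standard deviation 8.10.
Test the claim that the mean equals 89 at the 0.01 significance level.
One-sample t-test:
H₀: μ = 89
H₁: μ ≠ 89
df = n - 1 = 38
t = (x̄ - μ₀) / (s/√n) = (90.36 - 89) / (8.10/√39) = 1.049
p-value = 0.3010

Since p-value > α = 0.01, we fail to reject H₀.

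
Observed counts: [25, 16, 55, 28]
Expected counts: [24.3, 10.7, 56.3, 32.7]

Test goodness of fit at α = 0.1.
Chi-square goodness of fit test:
H₀: observed counts match expected distribution
H₁: observed counts differ from expected distribution
df = k - 1 = 3
χ² = Σ(O - E)²/E
   = (25 - 24.3)²/24.3 + (16 - 10.7)²/10.7 + (55 - 56.3)²/56.3 + (28 - 32.7)²/32.7
   = 0.020 + 2.625 + 0.030 + 0.676
   = 3.35
p-value = 0.3406

Since p-value > α = 0.1, we fail to reject H₀.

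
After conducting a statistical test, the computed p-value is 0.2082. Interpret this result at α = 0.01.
Since p = 0.2082 > α = 0.01, fail to reject H₀.
There is insufficient evidence to reject the null hypothesis; the result is not statistically significant at the 0.01 level.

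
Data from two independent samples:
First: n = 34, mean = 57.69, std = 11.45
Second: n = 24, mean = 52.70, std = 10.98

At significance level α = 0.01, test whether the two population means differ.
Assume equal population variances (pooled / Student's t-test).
Student's two-sample t-test (equal variances):
H₀: μ₁ = μ₂
H₁: μ₁ ≠ μ₂
df = n₁ + n₂ - 2 = 56
Pooled variance s_p² = [(n₁-1)s₁² + (n₂-1)s₂²] / (n₁ + n₂ - 2) = [(33)(11.45²) + (23)(10.98²)] / 56 = 126.7727
SE = √(s_p²(1/n₁ + 1/n₂)) = √(126.7727 × (1/34 + 1/24)) = 3.0018
t = (x̄₁ - x̄₂) / SE = (57.69 - 52.70) / 3.0018 = 4.99 / 3.0018 = 1.662
p-value = 0.1020

Since p-value > α = 0.01, we fail to reject H₀.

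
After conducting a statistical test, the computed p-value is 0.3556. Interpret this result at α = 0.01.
Since p = 0.3556 > α = 0.01, fail to reject H₀.
There is insufficient evidence to reject the null hypothesis; the result is not statistically significant at the 0.01 level.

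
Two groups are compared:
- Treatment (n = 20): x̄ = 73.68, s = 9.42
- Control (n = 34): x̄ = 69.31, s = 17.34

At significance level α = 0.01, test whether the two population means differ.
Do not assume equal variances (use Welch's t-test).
Welch's two-sample t-test:
H₀: μ₁ = μ₂
H₁: μ₁ ≠ μ₂
s₁²/n₁ = 9.42²/20 = 4.4368,  s₂²/n₂ = 17.34²/34 = 8.8434
SE = √(s₁²/n₁ + s₂²/n₂) = √(4.4368 + 8.8434) = 3.6442
df (Welch-Satterthwaite) = (s₁²/n₁ + s₂²/n₂)² / [(s₁²/n₁)²/(n₁-1) + (s₂²/n₂)²/(n₂-1)] ≈ 51.78
t = (x̄₁ - x̄₂) / SE = (73.68 - 69.31) / 3.6442 = 4.37 / 3.6442 = 1.199
p-value = 0.2359

Since p-value > α = 0.01, we fail to reject H₀.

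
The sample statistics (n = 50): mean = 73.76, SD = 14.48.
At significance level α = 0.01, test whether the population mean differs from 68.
One-sample t-test:
H₀: μ = 68
H₁: μ ≠ 68
df = n - 1 = 49
t = (x̄ - μ₀) / (s/√n) = (73.76 - 68) / (14.48/√50) = 2.813
p-value = 0.0070

Since p-value < α = 0.01, we reject H₀.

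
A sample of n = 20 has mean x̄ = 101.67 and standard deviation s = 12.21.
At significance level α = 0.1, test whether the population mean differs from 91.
One-sample t-test:
H₀: μ = 91
H₁: μ ≠ 91
df = n - 1 = 19
t = (x̄ - μ₀) / (s/√n) = (101.67 - 91) / (12.21/√20) = 3.908
p-value = 0.0009

Since p-value < α = 0.1, we reject H₀.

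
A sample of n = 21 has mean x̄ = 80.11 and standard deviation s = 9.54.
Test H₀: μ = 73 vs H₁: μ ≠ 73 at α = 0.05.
One-sample t-test:
H₀: μ = 73
H₁: μ ≠ 73
df = n - 1 = 20
t = (x̄ - μ₀) / (s/√n) = (80.11 - 73) / (9.54/√21) = 3.415
p-value = 0.0027

Since p-value < α = 0.05, we reject H₀.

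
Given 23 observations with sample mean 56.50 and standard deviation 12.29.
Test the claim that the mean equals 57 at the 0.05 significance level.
One-sample t-test:
H₀: μ = 57
H₁: μ ≠ 57
df = n - 1 = 22
t = (x̄ - μ₀) / (s/√n) = (56.50 - 57) / (12.29/√23) = -0.195
p-value = 0.8471

Since p-value > α = 0.05, we fail to reject H₀.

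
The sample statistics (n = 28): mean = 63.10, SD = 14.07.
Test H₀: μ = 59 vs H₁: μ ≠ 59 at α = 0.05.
One-sample t-test:
H₀: μ = 59
H₁: μ ≠ 59
df = n - 1 = 27
t = (x̄ - μ₀) / (s/√n) = (63.10 - 59) / (14.07/√28) = 1.542
p-value = 0.1347

Since p-value > α = 0.05, we fail to reject H₀.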